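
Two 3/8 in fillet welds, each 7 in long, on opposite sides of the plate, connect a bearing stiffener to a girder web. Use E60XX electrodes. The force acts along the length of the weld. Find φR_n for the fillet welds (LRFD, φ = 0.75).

E60XX → F_EXX = 60 ksi.
Effective throat t_e = 0.707 × 0.375 = 0.2651 in.
Total length L = 14 in; A_we = 0.2651 × 14 = 3.712 in².
F_nw = 0.6 F_EXX = 0.6 × 60 = 36 ksi.
φR_n = 0.75 × 36 × 3.712 = 100.2 kip.

φR_n ≈ 100 kip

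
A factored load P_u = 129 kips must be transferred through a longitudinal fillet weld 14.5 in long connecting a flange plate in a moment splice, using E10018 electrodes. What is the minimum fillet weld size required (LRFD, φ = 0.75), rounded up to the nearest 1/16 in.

E100XX → F_EXX = 100 ksi.
Total weld length L = 14.5 in.
Required throat t_e = P_u / (φ × 0.6 F_EXX × L) = 129 / (0.75 × 0.6 × 100 × 14.5) = 0.1977 in.
Required leg w = t_e / 0.707 = 0.2796 in → use 5/16 in.

w = 5/16 in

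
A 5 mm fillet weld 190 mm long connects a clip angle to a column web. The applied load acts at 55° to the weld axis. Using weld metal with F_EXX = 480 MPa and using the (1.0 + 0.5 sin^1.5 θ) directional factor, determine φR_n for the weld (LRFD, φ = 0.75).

t_e = 0.707 × 5 = 3.535 mm; A_we = 3.535 × 190 = 671.6 mm².
Directional factor: 1.0 + 0.5 sin^1.5(55°) = 1.371.
F_nw = 0.6 × 480 × 1.371 = 394.8 MPa.
φR_n = 0.75 × 394.8 × 671.6 × 10⁻³ = 198.9 kN.

φR_n ≈ 199 kN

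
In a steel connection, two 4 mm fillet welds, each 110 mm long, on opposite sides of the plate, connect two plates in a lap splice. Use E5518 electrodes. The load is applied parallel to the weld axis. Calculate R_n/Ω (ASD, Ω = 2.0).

R_n/Ω ≈ 103 kN

E55XX → F_EXX = 550 MPa.
Effective throat t_e = 0.707 × 4 = 2.828 mm.
Total length L = 220 mm; A_we = 2.828 × 220 = 622.2 mm².
F_nw = 0.6 F_EXX = 0.6 × 550 = 330 MPa.
R_n = 330 × 622.2 × 10⁻³ = 205.3 kN; R_n/Ω = 205.3/2.0 = 102.7 kN.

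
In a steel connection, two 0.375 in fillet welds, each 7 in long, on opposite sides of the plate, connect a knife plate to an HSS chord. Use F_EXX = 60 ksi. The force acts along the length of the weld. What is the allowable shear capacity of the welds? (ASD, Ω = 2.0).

R_n/Ω ≈ 66.8 kip

Effective throat t_e = 0.707 × 0.375 = 0.2651 in.
Total length L = 14 in; A_we = 0.2651 × 14 = 3.712 in².
F_nw = 0.6 F_EXX = 0.6 × 60 = 36 ksi.
R_n = 36 × 3.712 = 133.6 kip; R_n/Ω = 133.6/2.0 = 66.81 kip.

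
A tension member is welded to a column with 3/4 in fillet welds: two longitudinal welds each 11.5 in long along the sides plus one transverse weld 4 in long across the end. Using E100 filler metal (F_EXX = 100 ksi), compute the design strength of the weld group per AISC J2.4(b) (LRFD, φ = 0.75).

φR_n ≈ 644 kips

t_e = 0.707 × 0.75 = 0.5302 in.
R_nwl = 0.6 × 100 × 0.5302 × 23 = 731.7 kips (longitudinal, 2 welds).
R_nwt = 0.6 × 100 × 0.5302 × 4 = 127.3 kips (transverse, base value).
(i) R_nwl + R_nwt = 859 kips; (ii) 0.85 R_nwl + 1.5 R_nwt = 812.9 kips.
R_n = max = 859 kips [governs: (i)]; φR_n = 644.3 kips.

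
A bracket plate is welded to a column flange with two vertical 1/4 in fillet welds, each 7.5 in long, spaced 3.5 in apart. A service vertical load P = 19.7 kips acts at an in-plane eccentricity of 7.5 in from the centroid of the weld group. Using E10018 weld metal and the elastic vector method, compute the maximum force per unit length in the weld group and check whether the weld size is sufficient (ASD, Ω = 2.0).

f_max ≈ 5.94 kip/in; NOT adequate

E100XX → F_EXX = 100 ksi.
Total weld length L_w = 15 in. Treat welds as unit-width lines.
Polar moment about centroid: J = 2[d³/12 + d(b/2)²] = 2[7.5³/12 + 7.5×1.75²] = 116.2 in³.
Direct shear f_v = P/L_w = 19.7 / 15 = 1.313 kip/in (vertical).
Torsion M = P·e = 19.7 × 7.5 = 147.75 kip·in.
Critical point at (x, y) = (1.75, 3.75) from centroid. f_tx = M·y/J = 4.766 kip/in; f_ty = M·x/J = 2.224 kip/in.
Resultant f_max = √[f_tx² + (f_v + f_ty)²] = √[4.766² + (1.313 + 2.224)²] = 5.935 kip/in.
Capacity per unit length: r_n/Ω = (1/2.0) × 0.6 × 100 × (0.707 × 0.25) = 5.302 kip/in.
5.935 > 5.302 → NOT adequate.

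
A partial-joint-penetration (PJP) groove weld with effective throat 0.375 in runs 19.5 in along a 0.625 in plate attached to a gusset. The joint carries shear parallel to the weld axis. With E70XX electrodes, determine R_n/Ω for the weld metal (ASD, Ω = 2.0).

E70XX → F_EXX = 70 ksi.
Effective throat (given) t_e = 0.375 in.
A_we = 0.375 × 19.5 = 7.312 in².
F_nw = 0.6 F_EXX = 42 ksi.
R_n/Ω = (42 × 7.312) / 2.0 = 153.6 kips.

R_n/Ω ≈ 154 kips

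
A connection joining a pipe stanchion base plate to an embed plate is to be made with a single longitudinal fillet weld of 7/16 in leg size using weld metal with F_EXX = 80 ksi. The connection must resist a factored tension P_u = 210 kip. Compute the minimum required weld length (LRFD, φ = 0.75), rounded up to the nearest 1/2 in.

Throat t_e = 0.707 × 0.4375 = 0.3093 in.
φr_n = 0.75 × 0.6 × 80 × 0.3093 = 11.14 kip/in.
L_req = P_u / φr_n = 210 / 11.14 = 18.86 in total.
Round up → use L = 19 in.

L = 19 in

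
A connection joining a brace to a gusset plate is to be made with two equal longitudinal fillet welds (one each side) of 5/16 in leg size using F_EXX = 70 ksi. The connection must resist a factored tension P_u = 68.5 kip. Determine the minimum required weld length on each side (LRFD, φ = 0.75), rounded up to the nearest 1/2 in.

Throat t_e = 0.707 × 0.3125 = 0.2209 in.
φr_n = 0.75 × 0.6 × 70 × 0.2209 = 6.96 kip/in.
L_req = P_u / φr_n = 68.5 / 6.96 = 9.843 in total.
Per side: 9.843 / 2 = 4.921 in.
Round up → use L = 5 in on each side.

L = 5 in on each side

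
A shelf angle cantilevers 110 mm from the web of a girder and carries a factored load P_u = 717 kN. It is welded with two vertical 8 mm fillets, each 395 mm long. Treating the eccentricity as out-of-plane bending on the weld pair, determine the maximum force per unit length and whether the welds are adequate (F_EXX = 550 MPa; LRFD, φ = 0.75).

f_max ≈ 1770 N/mm; NOT adequate

L_w = 2 × 395 = 790 mm; section modulus (unit throat) S = 2 × L²/6 = 52010 mm².
Direct shear f_v = P/L_w = 717×10³/790 = 907.6 N/mm.
Moment M = P × e = 717×10³ × 110 = 78870000 N·mm; bending f_b = M/S = 1516 N/mm.
f_max = √(f_v² + f_b²) = √(907.6² + 1516²) = 1767 N/mm.
φr_n = 0.75 × 0.6 × 550 × (0.707 × 8) = 1400 N/mm → NOT adequate.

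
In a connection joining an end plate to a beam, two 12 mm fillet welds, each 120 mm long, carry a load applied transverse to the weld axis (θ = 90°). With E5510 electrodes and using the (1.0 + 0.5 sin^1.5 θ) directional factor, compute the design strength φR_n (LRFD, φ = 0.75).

E55XX → F_EXX = 550 MPa.
t_e = 0.707 × 12 = 8.484 mm; A_we = 8.484 × 240 = 2036 mm².
Directional factor: 1.0 + 0.5 sin^1.5(90°) = 1.5.
F_nw = 0.6 × 550 × 1.5 = 495 MPa.
φR_n = 0.75 × 495 × 2036 × 10⁻³ = 755.9 kN.

φR_n ≈ 756 kN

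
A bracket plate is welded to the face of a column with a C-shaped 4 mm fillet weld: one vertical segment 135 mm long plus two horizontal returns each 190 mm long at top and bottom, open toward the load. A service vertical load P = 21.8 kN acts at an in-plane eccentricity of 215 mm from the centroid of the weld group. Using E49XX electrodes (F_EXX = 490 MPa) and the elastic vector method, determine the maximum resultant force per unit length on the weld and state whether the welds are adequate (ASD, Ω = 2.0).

f_max ≈ 200 N/mm; adequate

Total weld length L_w = 515 mm. Treat welds as unit-width lines.
Centroid: x̄ = 2×190×95 / 515 = 70.1 mm from the vertical weld.
Polar moment about centroid: J = I_x + I_y = [135³/12 + 2×190×67.5²] + [135×70.1² + 2(190³/12 + 190×24.9²)] = 3979000 mm³.
Direct shear f_v = P/L_w = 21.8×10³ / 515 = 42.33 N/mm (vertical).
Torsion M = P·e = 21.8×10³ × 215 = 4687000 N·mm.
Critical point at (x, y) = (119.9, 67.5) from centroid. f_tx = M·y/J = 79.52 N/mm; f_ty = M·x/J = 141.3 N/mm.
Resultant f_max = √[f_tx² + (f_v + f_ty)²] = √[79.52² + (42.33 + 141.3)²] = 200.1 N/mm.
Capacity per unit length: r_n/Ω = (1/2.0) × 0.6 × 490 × (0.707 × 4) = 415.7 N/mm.
200.1 ≤ 415.7 → adequate.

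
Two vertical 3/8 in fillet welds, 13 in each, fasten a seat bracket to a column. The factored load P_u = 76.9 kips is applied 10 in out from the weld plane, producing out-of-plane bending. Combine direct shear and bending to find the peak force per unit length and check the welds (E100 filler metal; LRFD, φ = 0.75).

E100XX → F_EXX = 100 ksi.
L_w = 2 × 13 = 26 in; section modulus (unit throat) S = 2 × L²/6 = 56.33 in².
Direct shear f_v = P/L_w = 76.9/26 = 2.958 kip/in.
Moment M = P × e = 76.9 × 10 = 769 kip·in; bending f_b = M/S = 13.65 kip/in.
f_max = √(f_v² + f_b²) = √(2.958² + 13.65²) = 13.97 kip/in.
φr_n = 0.75 × 0.6 × 100 × (0.707 × 0.375) = 11.93 kip/in → NOT adequate.

f_max ≈ 14 kip/in; NOT adequate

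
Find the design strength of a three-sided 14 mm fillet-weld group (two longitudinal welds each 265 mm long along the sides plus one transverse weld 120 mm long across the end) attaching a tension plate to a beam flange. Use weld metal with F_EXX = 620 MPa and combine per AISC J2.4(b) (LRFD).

t_e = 0.707 × 14 = 9.898 mm.
R_nwl = 0.6 × 620 × 9.898 × 530 × 10⁻³ = 1951 kN (longitudinal, 2 welds).
R_nwt = 0.6 × 620 × 9.898 × 120 × 10⁻³ = 441.8 kN (transverse, base value).
(i) R_nwl + R_nwt = 2393 kN; (ii) 0.85 R_nwl + 1.5 R_nwt = 2322 kN.
R_n = max = 2393 kN [governs: (i)]; φR_n = 1795 kN.

φR_n ≈ 1800 kN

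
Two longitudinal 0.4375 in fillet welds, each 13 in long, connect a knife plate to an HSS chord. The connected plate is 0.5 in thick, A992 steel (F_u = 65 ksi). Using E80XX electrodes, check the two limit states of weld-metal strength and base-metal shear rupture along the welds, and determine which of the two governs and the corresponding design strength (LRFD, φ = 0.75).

φR_n ≈ 290 kip (weld metal governs)

E80XX → F_EXX = 80 ksi.
t_e = 0.707 × 0.4375 = 0.3093 in; L = 26 in.
Weld metal: φR_n = 0.75 × 0.6 × 80 × 0.3093 × 26 = 289.5 kip.
Base metal (shear rupture): φR_n = 0.75 × 0.6 × 65 × 0.5 × 26 = 380.2 kip.
Governing: weld metal.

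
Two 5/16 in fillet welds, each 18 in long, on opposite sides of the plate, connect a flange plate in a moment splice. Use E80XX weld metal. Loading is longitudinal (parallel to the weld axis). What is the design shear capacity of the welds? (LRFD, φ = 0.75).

E80XX → F_EXX = 80 ksi.
Effective throat t_e = 0.707 × 0.3125 = 0.2209 in.
Total length L = 36 in; A_we = 0.2209 × 36 = 7.954 in².
F_nw = 0.6 F_EXX = 0.6 × 80 = 48 ksi.
φR_n = 0.75 × 48 × 7.954 = 286.3 kip.

φR_n ≈ 286 kip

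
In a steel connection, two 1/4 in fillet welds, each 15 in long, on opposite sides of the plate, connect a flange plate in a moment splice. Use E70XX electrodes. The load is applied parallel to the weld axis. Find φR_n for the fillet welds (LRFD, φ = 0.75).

E70XX → F_EXX = 70 ksi.
Effective throat t_e = 0.707 × 0.25 = 0.1767 in.
Total length L = 30 in; A_we = 0.1767 × 30 = 5.302 in².
F_nw = 0.6 F_EXX = 0.6 × 70 = 42 ksi.
φR_n = 0.75 × 42 × 5.302 = 167 kips.

φR_n ≈ 167 kips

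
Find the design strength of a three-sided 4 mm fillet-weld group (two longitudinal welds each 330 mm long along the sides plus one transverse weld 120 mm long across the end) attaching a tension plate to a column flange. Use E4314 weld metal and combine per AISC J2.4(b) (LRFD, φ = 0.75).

φR_n ≈ 427 kN

E43XX → F_EXX = 430 MPa.
t_e = 0.707 × 4 = 2.828 mm.
R_nwl = 0.6 × 430 × 2.828 × 660 × 10⁻³ = 481.6 kN (longitudinal, 2 welds).
R_nwt = 0.6 × 430 × 2.828 × 120 × 10⁻³ = 87.55 kN (transverse, base value).
(i) R_nwl + R_nwt = 569.1 kN; (ii) 0.85 R_nwl + 1.5 R_nwt = 540.7 kN.
R_n = max = 569.1 kN [governs: (i)]; φR_n = 426.8 kN.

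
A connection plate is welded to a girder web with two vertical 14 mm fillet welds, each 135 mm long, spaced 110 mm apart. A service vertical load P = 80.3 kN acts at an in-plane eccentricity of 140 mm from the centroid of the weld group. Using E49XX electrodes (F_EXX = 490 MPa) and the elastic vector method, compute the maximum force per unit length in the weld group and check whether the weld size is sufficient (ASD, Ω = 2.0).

f_max ≈ 1010 N/mm; adequate

Total weld length L_w = 270 mm. Treat welds as unit-width lines.
Polar moment about centroid: J = 2[d³/12 + d(b/2)²] = 2[135³/12 + 135×55²] = 1227000 mm³.
Direct shear f_v = P/L_w = 80.3×10³ / 270 = 297.4 N/mm (vertical).
Torsion M = P·e = 80.3×10³ × 140 = 11242000 N·mm.
Critical point at (x, y) = (55, 67.5) from centroid. f_tx = M·y/J = 618.5 N/mm; f_ty = M·x/J = 504 N/mm.
Resultant f_max = √[f_tx² + (f_v + f_ty)²] = √[618.5² + (297.4 + 504)²] = 1012 N/mm.
Capacity per unit length: r_n/Ω = (1/2.0) × 0.6 × 490 × (0.707 × 14) = 1455 N/mm.
1012 ≤ 1455 → adequate.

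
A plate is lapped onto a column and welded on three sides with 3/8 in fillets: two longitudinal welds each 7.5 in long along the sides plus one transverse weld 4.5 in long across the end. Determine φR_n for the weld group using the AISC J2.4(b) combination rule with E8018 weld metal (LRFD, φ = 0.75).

E80XX → F_EXX = 80 ksi.
t_e = 0.707 × 0.375 = 0.2651 in.
R_nwl = 0.6 × 80 × 0.2651 × 15 = 190.9 kips (longitudinal, 2 welds).
R_nwt = 0.6 × 80 × 0.2651 × 4.5 = 57.27 kips (transverse, base value).
(i) R_nwl + R_nwt = 248.2 kips; (ii) 0.85 R_nwl + 1.5 R_nwt = 248.2 kips.
R_n = max = 248.2 kips [governs: (ii)]; φR_n = 186.1 kips.

φR_n ≈ 186 kips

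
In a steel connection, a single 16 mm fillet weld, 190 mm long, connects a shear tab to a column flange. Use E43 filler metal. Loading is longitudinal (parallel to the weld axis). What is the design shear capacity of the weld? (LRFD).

φR_n ≈ 416 kN

E43XX → F_EXX = 430 MPa.
Effective throat t_e = 0.707 × 16 = 11.31 mm.
Total length L = 190 mm; A_we = 11.31 × 190 = 2149 mm².
F_nw = 0.6 F_EXX = 0.6 × 430 = 258 MPa.
φR_n = 0.75 × 258 × 2149 × 10⁻³ = 415.9 kN.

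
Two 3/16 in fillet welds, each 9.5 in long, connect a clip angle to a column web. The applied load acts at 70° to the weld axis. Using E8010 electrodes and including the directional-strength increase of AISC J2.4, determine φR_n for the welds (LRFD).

E80XX → F_EXX = 80 ksi.
t_e = 0.707 × 0.1875 = 0.1326 in; A_we = 0.1326 × 19 = 2.519 in².
Directional factor: 1.0 + 0.5 sin^1.5(70°) = 1.455.
F_nw = 0.6 × 80 × 1.455 = 69.86 ksi.
φR_n = 0.75 × 69.86 × 2.519 = 132 kip.

φR_n ≈ 132 kip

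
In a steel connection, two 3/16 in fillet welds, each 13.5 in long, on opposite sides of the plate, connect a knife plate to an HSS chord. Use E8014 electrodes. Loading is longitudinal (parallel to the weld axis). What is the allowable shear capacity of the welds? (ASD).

E80XX → F_EXX = 80 ksi.
Effective throat t_e = 0.707 × 0.1875 = 0.1326 in.
Total length L = 27 in; A_we = 0.1326 × 27 = 3.579 in².
F_nw = 0.6 F_EXX = 0.6 × 80 = 48 ksi.
R_n = 48 × 3.579 = 171.8 kips; R_n/Ω = 171.8/2.0 = 85.9 kips.

R_n/Ω ≈ 85.9 kips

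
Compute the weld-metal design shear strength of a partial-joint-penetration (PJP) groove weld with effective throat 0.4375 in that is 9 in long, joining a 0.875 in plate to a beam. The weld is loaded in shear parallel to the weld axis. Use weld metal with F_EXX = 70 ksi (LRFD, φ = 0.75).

φR_n ≈ 124 kip

Effective throat (given) t_e = 0.4375 in.
A_we = 0.4375 × 9 = 3.938 in².
F_nw = 0.6 F_EXX = 42 ksi.
φR_n = 0.75 × 42 × 3.938 = 124 kip.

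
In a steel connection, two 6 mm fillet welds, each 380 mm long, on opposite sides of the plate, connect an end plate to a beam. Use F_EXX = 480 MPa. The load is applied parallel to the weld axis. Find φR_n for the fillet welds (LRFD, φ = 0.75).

φR_n ≈ 696 kN

Effective throat t_e = 0.707 × 6 = 4.242 mm.
Total length L = 760 mm; A_we = 4.242 × 760 = 3224 mm².
F_nw = 0.6 F_EXX = 0.6 × 480 = 288 MPa.
φR_n = 0.75 × 288 × 3224 × 10⁻³ = 696.4 kN.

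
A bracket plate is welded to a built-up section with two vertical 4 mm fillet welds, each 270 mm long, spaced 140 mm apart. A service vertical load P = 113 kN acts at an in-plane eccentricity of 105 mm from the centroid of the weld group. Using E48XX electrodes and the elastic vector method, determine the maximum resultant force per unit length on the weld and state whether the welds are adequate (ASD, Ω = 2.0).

E48XX → F_EXX = 480 MPa.
Total weld length L_w = 540 mm. Treat welds as unit-width lines.
Polar moment about centroid: J = 2[d³/12 + d(b/2)²] = 2[270³/12 + 270×70²] = 5926000 mm³.
Direct shear f_v = P/L_w = 113×10³ / 540 = 209.3 N/mm (vertical).
Torsion M = P·e = 113×10³ × 105 = 11865000 N·mm.
Critical point at (x, y) = (70, 135) from centroid. f_tx = M·y/J = 270.3 N/mm; f_ty = M·x/J = 140.1 N/mm.
Resultant f_max = √[f_tx² + (f_v + f_ty)²] = √[270.3² + (209.3 + 140.1)²] = 441.7 N/mm.
Capacity per unit length: r_n/Ω = (1/2.0) × 0.6 × 480 × (0.707 × 4) = 407.2 N/mm.
441.7 > 407.2 → NOT adequate.

f_max ≈ 442 N/mm; NOT adequate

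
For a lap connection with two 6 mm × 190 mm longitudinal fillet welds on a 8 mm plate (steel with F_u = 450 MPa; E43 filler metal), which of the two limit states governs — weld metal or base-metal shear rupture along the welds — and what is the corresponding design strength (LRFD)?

φR_n ≈ 312 kN (weld metal governs)

E43XX → F_EXX = 430 MPa.
t_e = 0.707 × 6 = 4.242 mm; L = 380 mm.
Weld metal: φR_n = 0.75 × 0.6 × 430 × 4.242 × 380 × 10⁻³ = 311.9 kN.
Base metal (shear rupture): φR_n = 0.75 × 0.6 × 450 × 8 × 380 × 10⁻³ = 615.6 kN.
Governing: weld metal.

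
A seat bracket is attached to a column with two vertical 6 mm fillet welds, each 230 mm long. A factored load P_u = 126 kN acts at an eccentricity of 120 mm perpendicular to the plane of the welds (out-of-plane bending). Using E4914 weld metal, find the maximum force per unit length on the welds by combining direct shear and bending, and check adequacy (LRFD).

E49XX → F_EXX = 490 MPa.
L_w = 2 × 230 = 460 mm; section modulus (unit throat) S = 2 × L²/6 = 17630 mm².
Direct shear f_v = P/L_w = 126×10³/460 = 273.9 N/mm.
Moment M = P × e = 126×10³ × 120 = 15120000 N·mm; bending f_b = M/S = 857.5 N/mm.
f_max = √(f_v² + f_b²) = √(273.9² + 857.5²) = 900.2 N/mm.
φr_n = 0.75 × 0.6 × 490 × (0.707 × 6) = 935.4 N/mm → adequate.

f_max ≈ 900 N/mm; adequate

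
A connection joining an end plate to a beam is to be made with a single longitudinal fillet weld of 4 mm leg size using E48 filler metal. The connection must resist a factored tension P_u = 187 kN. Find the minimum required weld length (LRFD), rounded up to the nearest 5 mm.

E48XX → F_EXX = 480 MPa.
Throat t_e = 0.707 × 4 = 2.828 mm.
φr_n = 0.75 × 0.6 × 480 × 2.828 × 10⁻³ = 0.6108 kN/mm.
L_req = P_u / φr_n = 187 / 0.6108 = 306.1 mm total.
Round up → use L = 310 mm.

L = 310 mm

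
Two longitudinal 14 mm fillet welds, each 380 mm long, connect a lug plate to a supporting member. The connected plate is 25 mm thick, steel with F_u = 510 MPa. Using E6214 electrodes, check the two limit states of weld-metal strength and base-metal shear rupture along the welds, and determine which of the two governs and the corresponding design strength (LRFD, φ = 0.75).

φR_n ≈ 2100 kN (weld metal governs)

E62XX → F_EXX = 620 MPa.
t_e = 0.707 × 14 = 9.898 mm; L = 760 mm.
Weld metal: φR_n = 0.75 × 0.6 × 620 × 9.898 × 760 × 10⁻³ = 2099 kN.
Base metal (shear rupture): φR_n = 0.75 × 0.6 × 510 × 25 × 760 × 10⁻³ = 4360 kN.
Governing: weld metal.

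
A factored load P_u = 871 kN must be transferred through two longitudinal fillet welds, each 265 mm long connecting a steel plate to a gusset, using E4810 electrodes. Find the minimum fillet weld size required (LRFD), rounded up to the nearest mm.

E48XX → F_EXX = 480 MPa.
Total weld length L = 530 mm.
Required throat t_e = P_u / (φ × 0.6 F_EXX × L) = 871 / (0.75 × 0.6 × 480 × 530 × 10⁻³) = 7.608 mm.
Required leg w = t_e / 0.707 = 10.76 mm → use 11 mm.

w = 11 mm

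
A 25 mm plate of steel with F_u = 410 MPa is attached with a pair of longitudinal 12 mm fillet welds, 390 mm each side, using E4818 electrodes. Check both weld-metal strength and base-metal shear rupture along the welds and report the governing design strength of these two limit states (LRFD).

φR_n ≈ 1430 kN (weld metal governs)

E48XX → F_EXX = 480 MPa.
t_e = 0.707 × 12 = 8.484 mm; L = 780 mm.
Weld metal: φR_n = 0.75 × 0.6 × 480 × 8.484 × 780 × 10⁻³ = 1429 kN.
Base metal (shear rupture): φR_n = 0.75 × 0.6 × 410 × 25 × 780 × 10⁻³ = 3598 kN.
Governing: weld metal.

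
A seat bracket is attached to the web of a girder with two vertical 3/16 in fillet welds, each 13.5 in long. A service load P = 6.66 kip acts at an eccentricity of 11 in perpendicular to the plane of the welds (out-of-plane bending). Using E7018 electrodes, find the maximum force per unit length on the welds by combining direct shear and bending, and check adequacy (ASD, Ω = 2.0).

E70XX → F_EXX = 70 ksi.
L_w = 2 × 13.5 = 27 in; section modulus (unit throat) S = 2 × L²/6 = 60.75 in².
Direct shear f_v = P/L_w = 6.66/27 = 0.2467 kip/in.
Moment M = P × e = 6.66 × 11 = 73.26 kip·in; bending f_b = M/S = 1.206 kip/in.
f_max = √(f_v² + f_b²) = √(0.2467² + 1.206²) = 1.231 kip/in.
r_n/Ω = (1/2.0) × 0.6 × 70 × (0.707 × 0.1875) = 2.784 kip/in → adequate.

f_max ≈ 1.23 kip/in; adequate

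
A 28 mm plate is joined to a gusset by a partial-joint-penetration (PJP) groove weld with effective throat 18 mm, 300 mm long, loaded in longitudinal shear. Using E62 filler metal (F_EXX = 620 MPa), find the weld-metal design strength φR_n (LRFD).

φR_n ≈ 1510 kN

Effective throat (given) t_e = 18 mm.
A_we = 18 × 300 = 5400 mm².
F_nw = 0.6 F_EXX = 372 MPa.
φR_n = 0.75 × 372 × 5400 × 10⁻³ = 1507 kN.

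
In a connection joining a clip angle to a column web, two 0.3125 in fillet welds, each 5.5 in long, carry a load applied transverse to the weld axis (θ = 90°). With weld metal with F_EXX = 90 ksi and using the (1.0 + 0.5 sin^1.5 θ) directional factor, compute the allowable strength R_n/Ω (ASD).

R_n/Ω ≈ 98.4 kips

t_e = 0.707 × 0.3125 = 0.2209 in; A_we = 0.2209 × 11 = 2.43 in².
Directional factor: 1.0 + 0.5 sin^1.5(90°) = 1.5.
F_nw = 0.6 × 90 × 1.5 = 81 ksi.
R_n/Ω = (81 × 2.43) / 2.0 = 98.43 kips.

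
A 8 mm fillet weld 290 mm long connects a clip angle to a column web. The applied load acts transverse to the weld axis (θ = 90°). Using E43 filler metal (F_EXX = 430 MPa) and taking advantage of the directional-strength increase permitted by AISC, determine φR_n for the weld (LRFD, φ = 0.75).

φR_n ≈ 476 kN

t_e = 0.707 × 8 = 5.656 mm; A_we = 5.656 × 290 = 1640 mm².
Directional factor: 1.0 + 0.5 sin^1.5(90°) = 1.5.
F_nw = 0.6 × 430 × 1.5 = 387 MPa.
φR_n = 0.75 × 387 × 1640 × 10⁻³ = 476.1 kN.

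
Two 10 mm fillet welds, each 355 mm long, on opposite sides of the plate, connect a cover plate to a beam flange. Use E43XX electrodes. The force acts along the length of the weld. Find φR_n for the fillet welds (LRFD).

E43XX → F_EXX = 430 MPa.
Effective throat t_e = 0.707 × 10 = 7.07 mm.
Total length L = 710 mm; A_we = 7.07 × 710 = 5020 mm².
F_nw = 0.6 F_EXX = 0.6 × 430 = 258 MPa.
φR_n = 0.75 × 258 × 5020 × 10⁻³ = 971.3 kN.

φR_n ≈ 971 kN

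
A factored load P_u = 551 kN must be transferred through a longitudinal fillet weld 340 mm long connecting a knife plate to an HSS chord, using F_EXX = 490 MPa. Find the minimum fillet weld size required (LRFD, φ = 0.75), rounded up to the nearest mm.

w = 11 mm

Total weld length L = 340 mm.
Required throat t_e = P_u / (φ × 0.6 F_EXX × L) = 551 / (0.75 × 0.6 × 490 × 340 × 10⁻³) = 7.35 mm.
Required leg w = t_e / 0.707 = 10.4 mm → use 11 mm.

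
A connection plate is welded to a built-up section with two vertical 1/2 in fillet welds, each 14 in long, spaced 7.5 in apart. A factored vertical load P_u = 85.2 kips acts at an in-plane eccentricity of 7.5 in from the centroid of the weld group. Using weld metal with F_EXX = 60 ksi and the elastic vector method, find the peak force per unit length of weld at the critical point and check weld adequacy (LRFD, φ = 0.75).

f_max ≈ 7.87 kip/in; adequate

Total weld length L_w = 28 in. Treat welds as unit-width lines.
Polar moment about centroid: J = 2[d³/12 + d(b/2)²] = 2[14³/12 + 14×3.75²] = 851.1 in³.
Direct shear f_v = P/L_w = 85.2 / 28 = 3.043 kip/in (vertical).
Torsion M = P·e = 85.2 × 7.5 = 639 kip·in.
Critical point at (x, y) = (3.75, 7) from centroid. f_tx = M·y/J = 5.256 kip/in; f_ty = M·x/J = 2.816 kip/in.
Resultant f_max = √[f_tx² + (f_v + f_ty)²] = √[5.256² + (3.043 + 2.816)²] = 7.87 kip/in.
Capacity per unit length: φr_n = 0.75 × 0.6 × 60 × (0.707 × 0.5) = 9.544 kip/in.
7.87 ≤ 9.544 → adequate.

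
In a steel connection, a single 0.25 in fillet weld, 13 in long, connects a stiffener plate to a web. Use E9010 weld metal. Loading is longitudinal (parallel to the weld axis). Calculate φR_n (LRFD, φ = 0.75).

E90XX → F_EXX = 90 ksi.
Effective throat t_e = 0.707 × 0.25 = 0.1767 in.
Total length L = 13 in; A_we = 0.1767 × 13 = 2.298 in².
F_nw = 0.6 F_EXX = 0.6 × 90 = 54 ksi.
φR_n = 0.75 × 54 × 2.298 = 93.06 kip.

φR_n ≈ 93.1 kip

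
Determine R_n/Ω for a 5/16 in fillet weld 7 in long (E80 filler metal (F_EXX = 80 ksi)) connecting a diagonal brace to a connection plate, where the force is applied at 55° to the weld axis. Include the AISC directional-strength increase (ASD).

t_e = 0.707 × 0.3125 = 0.2209 in; A_we = 0.2209 × 7 = 1.547 in².
Directional factor: 1.0 + 0.5 sin^1.5(55°) = 1.371.
F_nw = 0.6 × 80 × 1.371 = 65.79 ksi.
R_n/Ω = (65.79 × 1.547) / 2.0 = 50.88 kip.

R_n/Ω ≈ 50.9 kip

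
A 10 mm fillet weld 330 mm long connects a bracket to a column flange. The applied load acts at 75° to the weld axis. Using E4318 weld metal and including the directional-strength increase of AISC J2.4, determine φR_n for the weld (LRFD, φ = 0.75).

φR_n ≈ 666 kN

E43XX → F_EXX = 430 MPa.
t_e = 0.707 × 10 = 7.07 mm; A_we = 7.07 × 330 = 2333 mm².
Directional factor: 1.0 + 0.5 sin^1.5(75°) = 1.475.
F_nw = 0.6 × 430 × 1.475 = 380.5 MPa.
φR_n = 0.75 × 380.5 × 2333 × 10⁻³ = 665.7 kN.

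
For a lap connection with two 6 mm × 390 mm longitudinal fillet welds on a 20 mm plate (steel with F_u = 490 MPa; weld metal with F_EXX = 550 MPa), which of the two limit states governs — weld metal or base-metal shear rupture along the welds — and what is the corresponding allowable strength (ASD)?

R_n/Ω ≈ 546 kN (weld metal governs)

t_e = 0.707 × 6 = 4.242 mm; L = 780 mm.
Weld metal: R_n/Ω = (1/2.0) × 0.6 × 550 × 4.242 × 780 × 10⁻³ = 545.9 kN.
Base metal (shear rupture): R_n/Ω = (1/2.0) × 0.6 × 490 × 20 × 780 × 10⁻³ = 2293 kN.
Governing: weld metal.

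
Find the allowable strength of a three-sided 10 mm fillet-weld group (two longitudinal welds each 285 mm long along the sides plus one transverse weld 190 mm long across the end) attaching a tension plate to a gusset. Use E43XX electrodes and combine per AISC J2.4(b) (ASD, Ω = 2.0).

E43XX → F_EXX = 430 MPa.
t_e = 0.707 × 10 = 7.07 mm.
R_nwl = 0.6 × 430 × 7.07 × 570 × 10⁻³ = 1040 kN (longitudinal, 2 welds).
R_nwt = 0.6 × 430 × 7.07 × 190 × 10⁻³ = 346.6 kN (transverse, base value).
(i) R_nwl + R_nwt = 1386 kN; (ii) 0.85 R_nwl + 1.5 R_nwt = 1404 kN.
R_n = max = 1404 kN [governs: (ii)]; R_n/Ω = 701.8 kN.

R_n/Ω ≈ 702 kN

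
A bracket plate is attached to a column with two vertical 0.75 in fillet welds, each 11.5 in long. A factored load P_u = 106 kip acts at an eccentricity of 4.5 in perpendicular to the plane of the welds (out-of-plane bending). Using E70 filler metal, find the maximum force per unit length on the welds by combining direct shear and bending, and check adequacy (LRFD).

E70XX → F_EXX = 70 ksi.
L_w = 2 × 11.5 = 23 in; section modulus (unit throat) S = 2 × L²/6 = 44.08 in².
Direct shear f_v = P/L_w = 106/23 = 4.609 kip/in.
Moment M = P × e = 106 × 4.5 = 477 kip·in; bending f_b = M/S = 10.82 kip/in.
f_max = √(f_v² + f_b²) = √(4.609² + 10.82²) = 11.76 kip/in.
φr_n = 0.75 × 0.6 × 70 × (0.707 × 0.75) = 16.7 kip/in → adequate.

f_max ≈ 11.8 kip/in; adequate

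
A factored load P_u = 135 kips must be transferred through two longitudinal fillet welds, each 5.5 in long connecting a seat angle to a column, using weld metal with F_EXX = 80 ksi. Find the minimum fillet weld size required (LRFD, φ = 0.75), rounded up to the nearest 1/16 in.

Total weld length L = 11 in.
Required throat t_e = P_u / (φ × 0.6 F_EXX × L) = 135 / (0.75 × 0.6 × 80 × 11) = 0.3409 in.
Required leg w = t_e / 0.707 = 0.4822 in → use 1/2 in.

w = 1/2 in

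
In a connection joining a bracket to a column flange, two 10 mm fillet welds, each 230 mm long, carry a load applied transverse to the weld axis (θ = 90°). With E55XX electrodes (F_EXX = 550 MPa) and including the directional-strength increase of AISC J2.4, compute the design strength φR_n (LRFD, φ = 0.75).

t_e = 0.707 × 10 = 7.07 mm; A_we = 7.07 × 460 = 3252 mm².
Directional factor: 1.0 + 0.5 sin^1.5(90°) = 1.5.
F_nw = 0.6 × 550 × 1.5 = 495 MPa.
φR_n = 0.75 × 495 × 3252 × 10⁻³ = 1207 kN.

φR_n ≈ 1210 kN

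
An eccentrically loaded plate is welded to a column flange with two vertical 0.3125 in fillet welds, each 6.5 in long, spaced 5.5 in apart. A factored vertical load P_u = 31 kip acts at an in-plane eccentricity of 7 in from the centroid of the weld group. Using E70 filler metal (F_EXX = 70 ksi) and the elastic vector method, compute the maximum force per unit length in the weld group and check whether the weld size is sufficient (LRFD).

f_max ≈ 8.16 kip/in; NOT adequate

Total weld length L_w = 13 in. Treat welds as unit-width lines.
Polar moment about centroid: J = 2[d³/12 + d(b/2)²] = 2[6.5³/12 + 6.5×2.75²] = 144.1 in³.
Direct shear f_v = P/L_w = 31 / 13 = 2.385 kip/in (vertical).
Torsion M = P·e = 31 × 7 = 217 kip·in.
Critical point at (x, y) = (2.75, 3.25) from centroid. f_tx = M·y/J = 4.895 kip/in; f_ty = M·x/J = 4.142 kip/in.
Resultant f_max = √[f_tx² + (f_v + f_ty)²] = √[4.895² + (2.385 + 4.142)²] = 8.158 kip/in.
Capacity per unit length: φr_n = 0.75 × 0.6 × 70 × (0.707 × 0.3125) = 6.96 kip/in.
8.158 > 6.96 → NOT adequate.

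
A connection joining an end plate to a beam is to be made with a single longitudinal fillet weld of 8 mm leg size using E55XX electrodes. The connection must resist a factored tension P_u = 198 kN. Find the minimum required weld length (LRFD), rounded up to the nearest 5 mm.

L = 145 mm

E55XX → F_EXX = 550 MPa.
Throat t_e = 0.707 × 8 = 5.656 mm.
φr_n = 0.75 × 0.6 × 550 × 5.656 × 10⁻³ = 1.4 kN/mm.
L_req = P_u / φr_n = 198 / 1.4 = 141.4 mm total.
Round up → use L = 145 mm.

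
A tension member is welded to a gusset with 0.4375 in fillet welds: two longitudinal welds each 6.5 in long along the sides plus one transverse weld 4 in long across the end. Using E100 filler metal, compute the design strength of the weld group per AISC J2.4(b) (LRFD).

E100XX → F_EXX = 100 ksi.
t_e = 0.707 × 0.4375 = 0.3093 in.
R_nwl = 0.6 × 100 × 0.3093 × 13 = 241.3 kip (longitudinal, 2 welds).
R_nwt = 0.6 × 100 × 0.3093 × 4 = 74.23 kip (transverse, base value).
(i) R_nwl + R_nwt = 315.5 kip; (ii) 0.85 R_nwl + 1.5 R_nwt = 316.4 kip.
R_n = max = 316.4 kip [governs: (ii)]; φR_n = 237.3 kip.

φR_n ≈ 237 kip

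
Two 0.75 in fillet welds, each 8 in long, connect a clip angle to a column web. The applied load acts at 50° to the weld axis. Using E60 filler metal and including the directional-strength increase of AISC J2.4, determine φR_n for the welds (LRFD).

φR_n ≈ 306 kips

E60XX → F_EXX = 60 ksi.
t_e = 0.707 × 0.75 = 0.5302 in; A_we = 0.5302 × 16 = 8.484 in².
Directional factor: 1.0 + 0.5 sin^1.5(50°) = 1.335.
F_nw = 0.6 × 60 × 1.335 = 48.07 ksi.
φR_n = 0.75 × 48.07 × 8.484 = 305.9 kips.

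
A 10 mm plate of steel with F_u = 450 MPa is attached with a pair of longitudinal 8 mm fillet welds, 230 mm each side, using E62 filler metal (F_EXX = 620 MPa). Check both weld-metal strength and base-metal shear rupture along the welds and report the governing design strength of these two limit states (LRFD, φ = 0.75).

φR_n ≈ 726 kN (weld metal governs)

t_e = 0.707 × 8 = 5.656 mm; L = 460 mm.
Weld metal: φR_n = 0.75 × 0.6 × 620 × 5.656 × 460 × 10⁻³ = 725.9 kN.
Base metal (shear rupture): φR_n = 0.75 × 0.6 × 450 × 10 × 460 × 10⁻³ = 931.5 kN.
Governing: weld metal.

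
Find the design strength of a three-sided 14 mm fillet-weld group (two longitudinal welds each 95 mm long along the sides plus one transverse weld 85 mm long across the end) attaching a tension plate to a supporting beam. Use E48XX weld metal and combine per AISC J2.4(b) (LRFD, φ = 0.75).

φR_n ≈ 618 kN

E48XX → F_EXX = 480 MPa.
t_e = 0.707 × 14 = 9.898 mm.
R_nwl = 0.6 × 480 × 9.898 × 190 × 10⁻³ = 541.6 kN (longitudinal, 2 welds).
R_nwt = 0.6 × 480 × 9.898 × 85 × 10⁻³ = 242.3 kN (transverse, base value).
(i) R_nwl + R_nwt = 783.9 kN; (ii) 0.85 R_nwl + 1.5 R_nwt = 823.8 kN.
R_n = max = 823.8 kN [governs: (ii)]; φR_n = 617.9 kN.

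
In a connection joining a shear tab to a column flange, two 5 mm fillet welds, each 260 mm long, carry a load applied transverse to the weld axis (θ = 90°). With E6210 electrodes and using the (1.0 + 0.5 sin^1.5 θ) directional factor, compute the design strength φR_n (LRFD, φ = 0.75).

E62XX → F_EXX = 620 MPa.
t_e = 0.707 × 5 = 3.535 mm; A_we = 3.535 × 520 = 1838 mm².
Directional factor: 1.0 + 0.5 sin^1.5(90°) = 1.5.
F_nw = 0.6 × 620 × 1.5 = 558 MPa.
φR_n = 0.75 × 558 × 1838 × 10⁻³ = 769.3 kN.

φR_n ≈ 769 kN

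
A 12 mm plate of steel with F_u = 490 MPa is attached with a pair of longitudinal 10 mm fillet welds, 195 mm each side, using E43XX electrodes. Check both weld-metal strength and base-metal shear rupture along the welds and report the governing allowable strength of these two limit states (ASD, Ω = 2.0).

E43XX → F_EXX = 430 MPa.
t_e = 0.707 × 10 = 7.07 mm; L = 390 mm.
Weld metal: R_n/Ω = (1/2.0) × 0.6 × 430 × 7.07 × 390 × 10⁻³ = 355.7 kN.
Base metal (shear rupture): R_n/Ω = (1/2.0) × 0.6 × 490 × 12 × 390 × 10⁻³ = 688 kN.
Governing: weld metal.

R_n/Ω ≈ 356 kN (weld metal governs)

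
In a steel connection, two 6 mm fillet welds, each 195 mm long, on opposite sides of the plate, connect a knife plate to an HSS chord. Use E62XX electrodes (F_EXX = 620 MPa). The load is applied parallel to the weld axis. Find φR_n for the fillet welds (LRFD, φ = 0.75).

Effective throat t_e = 0.707 × 6 = 4.242 mm.
Total length L = 390 mm; A_we = 4.242 × 390 = 1654 mm².
F_nw = 0.6 F_EXX = 0.6 × 620 = 372 MPa.
φR_n = 0.75 × 372 × 1654 × 10⁻³ = 461.6 kN.

φR_n ≈ 462 kN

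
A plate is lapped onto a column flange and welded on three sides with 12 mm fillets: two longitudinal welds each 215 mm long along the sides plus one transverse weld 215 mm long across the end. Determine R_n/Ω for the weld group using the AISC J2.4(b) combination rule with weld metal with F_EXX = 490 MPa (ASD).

R_n/Ω ≈ 858 kN

t_e = 0.707 × 12 = 8.484 mm.
R_nwl = 0.6 × 490 × 8.484 × 430 × 10⁻³ = 1073 kN (longitudinal, 2 welds).
R_nwt = 0.6 × 490 × 8.484 × 215 × 10⁻³ = 536.3 kN (transverse, base value).
(i) R_nwl + R_nwt = 1609 kN; (ii) 0.85 R_nwl + 1.5 R_nwt = 1716 kN.
R_n = max = 1716 kN [governs: (ii)]; R_n/Ω = 858 kN.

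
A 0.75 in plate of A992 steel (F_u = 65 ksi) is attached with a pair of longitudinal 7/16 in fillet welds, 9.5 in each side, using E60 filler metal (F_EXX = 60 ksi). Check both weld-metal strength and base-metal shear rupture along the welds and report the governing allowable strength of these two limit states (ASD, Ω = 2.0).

t_e = 0.707 × 0.4375 = 0.3093 in; L = 19 in.
Weld metal: R_n/Ω = (1/2.0) × 0.6 × 60 × 0.3093 × 19 = 105.8 kip.
Base metal (shear rupture): R_n/Ω = (1/2.0) × 0.6 × 65 × 0.75 × 19 = 277.9 kip.
Governing: weld metal.

R_n/Ω ≈ 106 kip (weld metal governs)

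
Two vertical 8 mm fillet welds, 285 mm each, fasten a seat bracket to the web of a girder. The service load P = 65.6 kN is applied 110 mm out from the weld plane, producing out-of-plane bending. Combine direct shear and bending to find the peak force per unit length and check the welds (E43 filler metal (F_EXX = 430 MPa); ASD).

L_w = 2 × 285 = 570 mm; section modulus (unit throat) S = 2 × L²/6 = 27080 mm².
Direct shear f_v = P/L_w = 65.6×10³/570 = 115.1 N/mm.
Moment M = P × e = 65.6×10³ × 110 = 7216000 N·mm; bending f_b = M/S = 266.5 N/mm.
f_max = √(f_v² + f_b²) = √(115.1² + 266.5²) = 290.3 N/mm.
r_n/Ω = (1/2.0) × 0.6 × 430 × (0.707 × 8) = 729.6 N/mm → adequate.

f_max ≈ 290 N/mm; adequate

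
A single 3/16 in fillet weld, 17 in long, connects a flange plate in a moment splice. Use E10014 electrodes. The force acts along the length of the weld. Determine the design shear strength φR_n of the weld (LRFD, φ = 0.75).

φR_n ≈ 101 kip

E100XX → F_EXX = 100 ksi.
Effective throat t_e = 0.707 × 0.1875 = 0.1326 in.
Total length L = 17 in; A_we = 0.1326 × 17 = 2.254 in².
F_nw = 0.6 F_EXX = 0.6 × 100 = 60 ksi.
φR_n = 0.75 × 60 × 2.254 = 101.4 kip.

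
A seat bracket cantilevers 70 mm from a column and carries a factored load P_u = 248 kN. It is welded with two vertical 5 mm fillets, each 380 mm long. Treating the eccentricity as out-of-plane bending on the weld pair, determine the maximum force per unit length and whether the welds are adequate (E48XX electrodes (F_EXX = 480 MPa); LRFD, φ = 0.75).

L_w = 2 × 380 = 760 mm; section modulus (unit throat) S = 2 × L²/6 = 48130 mm².
Direct shear f_v = P/L_w = 248×10³/760 = 326.3 N/mm.
Moment M = P × e = 248×10³ × 70 = 17360000 N·mm; bending f_b = M/S = 360.7 N/mm.
f_max = √(f_v² + f_b²) = √(326.3² + 360.7²) = 486.4 N/mm.
φr_n = 0.75 × 0.6 × 480 × (0.707 × 5) = 763.6 N/mm → adequate.

f_max ≈ 486 N/mm; adequate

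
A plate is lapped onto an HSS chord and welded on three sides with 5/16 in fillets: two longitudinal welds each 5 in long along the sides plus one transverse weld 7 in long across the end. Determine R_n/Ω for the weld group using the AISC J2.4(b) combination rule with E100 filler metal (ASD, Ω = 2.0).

R_n/Ω ≈ 126 kips

E100XX → F_EXX = 100 ksi.
t_e = 0.707 × 0.3125 = 0.2209 in.
R_nwl = 0.6 × 100 × 0.2209 × 10 = 132.6 kips (longitudinal, 2 welds).
R_nwt = 0.6 × 100 × 0.2209 × 7 = 92.79 kips (transverse, base value).
(i) R_nwl + R_nwt = 225.4 kips; (ii) 0.85 R_nwl + 1.5 R_nwt = 251.9 kips.
R_n = max = 251.9 kips [governs: (ii)]; R_n/Ω = 125.9 kips.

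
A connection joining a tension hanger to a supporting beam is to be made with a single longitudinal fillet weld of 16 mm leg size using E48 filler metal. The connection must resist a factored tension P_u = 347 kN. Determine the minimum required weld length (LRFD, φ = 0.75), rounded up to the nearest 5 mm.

E48XX → F_EXX = 480 MPa.
Throat t_e = 0.707 × 16 = 11.31 mm.
φr_n = 0.75 × 0.6 × 480 × 11.31 × 10⁻³ = 2.443 kN/mm.
L_req = P_u / φr_n = 347 / 2.443 = 142 mm total.
Round up → use L = 145 mm.

L = 145 mm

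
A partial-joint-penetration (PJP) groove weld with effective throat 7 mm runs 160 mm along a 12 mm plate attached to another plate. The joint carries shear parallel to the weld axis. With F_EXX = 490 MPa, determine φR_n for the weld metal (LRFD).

φR_n ≈ 247 kN

Effective throat (given) t_e = 7 mm.
A_we = 7 × 160 = 1120 mm².
F_nw = 0.6 F_EXX = 294 MPa.
φR_n = 0.75 × 294 × 1120 × 10⁻³ = 247 kN.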